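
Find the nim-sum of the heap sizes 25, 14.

23

In binary:
  11001  (25)
  01110  (14)
  -----
  10111  (23)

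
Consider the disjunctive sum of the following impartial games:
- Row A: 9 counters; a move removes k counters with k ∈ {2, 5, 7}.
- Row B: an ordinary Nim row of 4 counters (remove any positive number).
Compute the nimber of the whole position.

6

For row A, compute g(0), g(1), … with moves {2, 5, 7}:
g(0) = mex{} = 0
g(1) = mex{} = 0
g(2) = mex{0} = 1
g(3) = mex{0} = 1
g(4) = mex{1} = 0
g(5) = mex{0,1} = 2
g(6) = mex{0} = 1
g(7) = mex{0,1,2} = 3
g(8) = mex{0,1} = 2
g(9) = mex{0,1,3} = 2
So g(9) = 2.
Row B is a plain Nim row of size 4, so its Grundy value is 4.
By the Sprague-Grundy theorem, the Grundy value of a sum of independent games is the XOR of the component values.
Combined value = 2 ⊕ 4 = 6.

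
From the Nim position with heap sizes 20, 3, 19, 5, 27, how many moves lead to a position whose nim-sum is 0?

3

Bitwise XOR of the heap sizes:
  10100  (20)
  00011  (3)
  10011  (19)
  00101  (5)
  11011  (27)
  -----
  11010  (26)
The overall nim-sum is X = 26. A heap of size p has a winning move iff p XOR X < p (reduce it to p XOR X).
  20: 20 XOR 26 = 14 < 20 — winning move (to 14).
  3: 3 XOR 26 = 25 ≥ 3 — no move.
  19: 19 XOR 26 = 9 < 19 — winning move (to 9).
  5: 5 XOR 26 = 31 ≥ 5 — no move.
  27: 27 XOR 26 = 1 < 27 — winning move (to 1).
That gives 3 winning moves.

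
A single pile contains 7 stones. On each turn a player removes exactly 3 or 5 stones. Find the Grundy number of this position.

2

Grundy values for subtraction set {3, 5}:
g(0) = mex{} = 0
g(1) = mex{} = 0
g(2) = mex{} = 0
g(3) = mex{0} = 1
g(4) = mex{0} = 1
g(5) = mex{0} = 1
g(6) = mex{0,1} = 2
g(7) = mex{0,1} = 2
So g(7) = 2.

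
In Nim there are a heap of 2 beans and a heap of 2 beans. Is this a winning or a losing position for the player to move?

Losing position

Nim-sum: 2 XOR 2 = 0.
The nim-sum is 0, so this is a P-position: the player to move is in a losing position under optimal play.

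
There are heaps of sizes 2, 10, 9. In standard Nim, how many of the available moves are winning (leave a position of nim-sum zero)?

1

Compute the nim-sum pairwise:
2 XOR 10 = 8
8 XOR 9 = 1
The overall nim-sum is X = 1. A heap of size p has a winning move iff p XOR X < p (reduce it to p XOR X).
  2: 2 XOR 1 = 3 ≥ 2 — no move.
  10: 10 XOR 1 = 11 ≥ 10 — no move.
  9: 9 XOR 1 = 8 < 9 — winning move (to 8).
That gives 1 winning move.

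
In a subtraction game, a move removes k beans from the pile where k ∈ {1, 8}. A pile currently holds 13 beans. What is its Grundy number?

0

Build the Grundy sequence with g(k) = mex{g(k−s) : s ∈ {1, 8}, s ≤ k}:
k:     0  1  2  3  4  5  6  7  8  9 10 11 12 13
g(k):  0  1  0  1  0  1  0  1  2  0  1  0  1  0
So g(13) = 0.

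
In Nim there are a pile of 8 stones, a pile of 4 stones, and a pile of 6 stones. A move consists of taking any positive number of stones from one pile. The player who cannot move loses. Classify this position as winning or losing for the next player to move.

Winning position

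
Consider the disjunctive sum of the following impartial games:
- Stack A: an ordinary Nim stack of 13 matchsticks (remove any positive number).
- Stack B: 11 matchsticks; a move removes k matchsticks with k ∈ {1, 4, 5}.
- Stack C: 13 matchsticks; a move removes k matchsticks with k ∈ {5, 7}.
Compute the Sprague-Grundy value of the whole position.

12

Stack A is a plain Nim stack of size 13, so its Grundy value is 13.
For stack B, compute g(0), g(1), … with moves {1, 4, 5}:
k:     0  1  2  3  4  5  6  7  8  9 10 11
g(k):  0  1  0  1  2  3  2  3  0  1  0  1
So g(11) = 1.
Build the Grundy sequence for stack C with g(k) = mex{g(k−s) : s ∈ {5, 7}, s ≤ k}:
k:     0  1  2  3  4  5  6  7  8  9 10 11 12 13
g(k):  0  0  0  0  0  1  1  1  1  1  2  2  0  0
So g(13) = 0.
The value of a disjunctive sum is the nim-sum of the parts.
Combined value = 13 XOR 1 XOR 0 = 12.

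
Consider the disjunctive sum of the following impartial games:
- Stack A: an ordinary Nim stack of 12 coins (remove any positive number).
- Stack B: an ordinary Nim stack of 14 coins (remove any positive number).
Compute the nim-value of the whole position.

Stack A is a plain Nim stack of size 12, so its Grundy value is 12.
Stack B is a plain Nim stack of size 14, so its Grundy value is 14.
The value of a disjunctive sum is the nim-sum of the parts.
Combined value = 12 XOR 14 = 2.

2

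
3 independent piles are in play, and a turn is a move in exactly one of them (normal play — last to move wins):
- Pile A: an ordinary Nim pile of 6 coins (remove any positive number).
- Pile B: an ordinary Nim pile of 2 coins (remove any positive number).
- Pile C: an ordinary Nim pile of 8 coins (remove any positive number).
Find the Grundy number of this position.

Pile A is a plain Nim pile of size 6, so its Grundy value is 6.
Pile B is a plain Nim pile of size 2, so its Grundy value is 2.
Pile C is a plain Nim pile of size 8, so its Grundy value is 8.
The value of a disjunctive sum is the nim-sum of the parts.
Combined value = 6 ⊕ 2 ⊕ 8 = 12.

12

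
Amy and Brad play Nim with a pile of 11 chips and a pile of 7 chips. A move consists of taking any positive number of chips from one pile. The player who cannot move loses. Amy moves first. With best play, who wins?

Amy wins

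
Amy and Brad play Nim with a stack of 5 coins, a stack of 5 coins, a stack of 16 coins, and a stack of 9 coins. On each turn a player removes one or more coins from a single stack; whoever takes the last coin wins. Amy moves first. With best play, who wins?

Nim-sum: 5 ^ 5 ^ 16 ^ 9 = 25.
The nim-sum is 25 ≠ 0, so this is an N-position: the player to move can win; Amy has a winning move.

Amy wins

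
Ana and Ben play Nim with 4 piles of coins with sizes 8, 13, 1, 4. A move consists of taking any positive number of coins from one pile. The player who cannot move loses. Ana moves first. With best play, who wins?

Ben wins

Write each in binary and XOR column by column:
  1000  (8)
  1101  (13)
  0001  (1)
  0100  (4)
  ----
  0000  (0)
The nim-sum is 0, so this is a P-position: the player to move is in a losing position under optimal play; Ana is about to move from it and so loses — Ben wins.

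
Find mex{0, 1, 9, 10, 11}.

2

The values 0, 1 are all present; 2 is the first non-negative integer missing from the set.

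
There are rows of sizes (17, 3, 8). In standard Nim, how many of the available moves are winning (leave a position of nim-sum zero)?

Nim-sum: 17 ⊕ 3 ⊕ 8 = 26.
The overall nim-sum is X = 26. A row of size p has a winning move iff p XOR X < p (reduce it to p XOR X).
  17: 17 XOR 26 = 11 < 17 — winning move (to 11).
  3: 3 XOR 26 = 25 ≥ 3 — no move.
  8: 8 XOR 26 = 18 ≥ 8 — no move.
That gives 1 winning move.

1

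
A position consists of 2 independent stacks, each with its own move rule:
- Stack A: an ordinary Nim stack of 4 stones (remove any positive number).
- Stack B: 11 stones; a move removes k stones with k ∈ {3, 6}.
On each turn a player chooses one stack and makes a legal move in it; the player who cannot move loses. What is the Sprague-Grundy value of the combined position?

4

Stack A is a plain Nim stack of size 4, so its Grundy value is 4.
Build the Grundy sequence for stack B with g(k) = mex{g(k−s) : s ∈ {3, 6}, s ≤ k}:
g(0) = mex{} = 0
g(1) = mex{} = 0
g(2) = mex{} = 0
g(3) = mex{0} = 1
g(4) = mex{0} = 1
g(5) = mex{0} = 1
g(6) = mex{0,1} = 2
g(7) = mex{0,1} = 2
g(8) = mex{0,1} = 2
g(9) = mex{1,2} = 0
g(10) = mex{1,2} = 0
g(11) = mex{1,2} = 0
So g(11) = 0.
The value of a disjunctive sum is the nim-sum of the parts.
Combined value = 4 XOR 0 = 4.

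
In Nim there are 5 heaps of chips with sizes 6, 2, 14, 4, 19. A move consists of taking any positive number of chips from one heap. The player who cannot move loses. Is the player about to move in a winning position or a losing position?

Compute the nim-sum pairwise:
6 ⊕ 2 = 4
4 ⊕ 14 = 10
10 ⊕ 4 = 14
14 ⊕ 19 = 29
The nim-sum is 29 ≠ 0, so this is an N-position: the player to move can win.

Winning position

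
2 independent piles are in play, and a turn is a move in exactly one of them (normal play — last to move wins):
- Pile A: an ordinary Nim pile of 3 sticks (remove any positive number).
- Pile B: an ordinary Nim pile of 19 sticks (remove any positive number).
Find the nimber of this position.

16

Pile A is a plain Nim pile of size 3, so its Grundy value is 3.
Pile B is a plain Nim pile of size 19, so its Grundy value is 19.
By the Sprague-Grundy theorem, the Grundy value of a sum of independent games is the XOR of the component values.
Combined value = 3 XOR 19 = 16.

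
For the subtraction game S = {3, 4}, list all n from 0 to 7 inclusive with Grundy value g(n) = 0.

0, 1, 2, 7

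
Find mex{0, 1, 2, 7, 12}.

3

The values 0, 1, 2 are all present; 3 is the first non-negative integer missing from the set.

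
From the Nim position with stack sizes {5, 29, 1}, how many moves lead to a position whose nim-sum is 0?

Compute the nim-sum pairwise:
5 ⊕ 29 = 24
24 ⊕ 1 = 25
The overall nim-sum is X = 25. A stack of size p has a winning move iff p XOR X < p (reduce it to p XOR X).
  5: 5 XOR 25 = 28 ≥ 5 — no move.
  29: 29 XOR 25 = 4 < 29 — winning move (to 4).
  1: 1 XOR 25 = 24 ≥ 1 — no move.
That gives 1 winning move.

1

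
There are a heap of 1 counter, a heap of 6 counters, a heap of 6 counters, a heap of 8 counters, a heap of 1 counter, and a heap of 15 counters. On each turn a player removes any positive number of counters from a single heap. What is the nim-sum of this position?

Nim-sum: 1 ^ 6 ^ 6 ^ 8 ^ 1 ^ 15 = 7.

7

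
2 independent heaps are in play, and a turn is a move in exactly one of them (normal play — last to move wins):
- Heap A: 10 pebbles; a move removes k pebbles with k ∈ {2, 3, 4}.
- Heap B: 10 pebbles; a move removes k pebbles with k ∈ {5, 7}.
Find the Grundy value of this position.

0

For heap A, compute g(0), g(1), … with moves {2, 3, 4}:
g(0) = mex{} = 0
g(1) = mex{} = 0
g(2) = mex{0} = 1
g(3) = mex{0} = 1
g(4) = mex{0,1} = 2
g(5) = mex{0,1} = 2
g(6) = mex{1,2} = 0
g(7) = mex{1,2} = 0
g(8) = mex{0,2} = 1
g(9) = mex{0,2} = 1
g(10) = mex{0,1} = 2
So g(10) = 2.
For heap B, compute g(0), g(1), … with moves {5, 7}:
g(0) = mex{} = 0
g(1) = mex{} = 0
g(2) = mex{} = 0
g(3) = mex{} = 0
g(4) = mex{} = 0
g(5) = mex{0} = 1
g(6) = mex{0} = 1
g(7) = mex{0} = 1
g(8) = mex{0} = 1
g(9) = mex{0} = 1
g(10) = mex{0,1} = 2
So g(10) = 2.
By the Sprague-Grundy theorem, the Grundy value of a sum of independent games is the XOR of the component values.
Combined value = 2 XOR 2 = 0.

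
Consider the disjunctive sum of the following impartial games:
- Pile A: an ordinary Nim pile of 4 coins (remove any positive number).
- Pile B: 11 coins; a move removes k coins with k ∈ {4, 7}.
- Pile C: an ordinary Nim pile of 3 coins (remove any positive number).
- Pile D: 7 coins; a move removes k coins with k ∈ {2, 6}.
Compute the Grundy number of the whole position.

Pile A is a plain Nim pile of size 4, so its Grundy value is 4.
For pile B, compute g(0), g(1), … with moves {4, 7}:
k:     0  1  2  3  4  5  6  7  8  9 10 11
g(k):  0  0  0  0  1  1  1  1  2  2  2  0
So g(11) = 0.
Pile C is a plain Nim pile of size 3, so its Grundy value is 3.
Grundy values for pile D (subtraction set {2, 6}):
k:     0  1  2  3  4  5  6  7
g(k):  0  0  1  1  0  0  1  1
So g(7) = 1.
By the Sprague-Grundy theorem, the Grundy value of a sum of independent games is the XOR of the component values.
Combined value = 4 ⊕ 0 ⊕ 3 ⊕ 1 = 6.

6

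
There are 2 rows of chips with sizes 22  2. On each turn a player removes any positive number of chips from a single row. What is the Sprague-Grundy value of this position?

20

Write each in binary and XOR column by column:
  10110  (22)
  00010  (2)
  -----
  10100  (20)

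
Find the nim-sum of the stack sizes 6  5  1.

Nim-sum: 6 ⊕ 5 ⊕ 1 = 2.

2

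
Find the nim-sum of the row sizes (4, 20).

16

In binary:
  00100  (4)
  10100  (20)
  -----
  10000  (16)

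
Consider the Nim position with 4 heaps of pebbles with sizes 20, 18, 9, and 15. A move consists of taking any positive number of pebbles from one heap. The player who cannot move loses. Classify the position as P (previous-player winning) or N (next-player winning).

P-position

Nim-sum: 20 XOR 18 XOR 9 XOR 15 = 0.
The nim-sum is 0, so this is a P-position: the player to move is in a losing position under optimal play.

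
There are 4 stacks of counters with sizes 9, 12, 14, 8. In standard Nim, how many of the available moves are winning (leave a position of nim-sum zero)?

1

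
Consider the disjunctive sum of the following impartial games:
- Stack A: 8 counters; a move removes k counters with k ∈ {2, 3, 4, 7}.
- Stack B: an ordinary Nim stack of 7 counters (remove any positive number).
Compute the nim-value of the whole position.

6

Grundy values for stack A (subtraction set {2, 3, 4, 7}):
g(0) = mex{} = 0
g(1) = mex{} = 0
g(2) = mex{0} = 1
g(3) = mex{0} = 1
g(4) = mex{0,1} = 2
g(5) = mex{0,1} = 2
g(6) = mex{1,2} = 0
g(7) = mex{0,1,2} = 3
g(8) = mex{0,2} = 1
So g(8) = 1.
Stack B is a plain Nim stack of size 7, so its Grundy value is 7.
By the Sprague-Grundy theorem, the Grundy value of a sum of independent games is the XOR of the component values.
Combined value = 1 XOR 7 = 6.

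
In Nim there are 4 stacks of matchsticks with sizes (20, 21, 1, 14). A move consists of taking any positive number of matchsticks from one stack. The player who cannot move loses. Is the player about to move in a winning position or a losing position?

Winning position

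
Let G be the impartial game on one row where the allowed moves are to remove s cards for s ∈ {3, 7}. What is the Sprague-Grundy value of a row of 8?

Grundy values for subtraction set {3, 7}:
g(0) = mex{} = 0
g(1) = mex{} = 0
g(2) = mex{} = 0
g(3) = mex{0} = 1
g(4) = mex{0} = 1
g(5) = mex{0} = 1
g(6) = mex{1} = 0
g(7) = mex{0,1} = 2
g(8) = mex{0,1} = 2
So g(8) = 2.

2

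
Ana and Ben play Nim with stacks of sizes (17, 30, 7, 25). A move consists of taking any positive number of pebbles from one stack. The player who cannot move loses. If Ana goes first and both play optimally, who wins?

Compute the nim-sum pairwise:
17 ^ 30 = 15
15 ^ 7 = 8
8 ^ 25 = 17
The nim-sum is 17 ≠ 0, so this is an N-position: the player to move can win; Ana has a winning move.

Ana wins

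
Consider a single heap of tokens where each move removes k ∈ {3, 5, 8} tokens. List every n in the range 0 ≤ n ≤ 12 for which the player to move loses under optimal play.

0, 1, 2, 11, 12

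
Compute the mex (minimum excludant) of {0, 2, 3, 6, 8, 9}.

1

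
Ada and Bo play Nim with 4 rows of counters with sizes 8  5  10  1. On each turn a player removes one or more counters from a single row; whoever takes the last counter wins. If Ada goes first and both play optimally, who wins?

Compute the nim-sum pairwise:
8 ⊕ 5 = 13
13 ⊕ 10 = 7
7 ⊕ 1 = 6
The nim-sum is 6 ≠ 0, so this is an N-position: the player to move can win; Ada has a winning move.

Ada wins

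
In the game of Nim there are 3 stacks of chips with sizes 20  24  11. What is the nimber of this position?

In binary:
  10100  (20)
  11000  (24)
  01011  (11)
  -----
  00111  (7)

7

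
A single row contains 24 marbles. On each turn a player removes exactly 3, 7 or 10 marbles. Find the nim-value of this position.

Grundy values for subtraction set {3, 7, 10}:
k:     0  1  2  3  4  5  6  7  8  9 10 11 12 13 14 15 16 17 18 19 20 21 22 23 24
g(k):  0  0  0  1  1  1  0  2  2  1  3  3  2  2  0  0  3  1  1  0  0  2  1  1  3
So g(24) = 3.

3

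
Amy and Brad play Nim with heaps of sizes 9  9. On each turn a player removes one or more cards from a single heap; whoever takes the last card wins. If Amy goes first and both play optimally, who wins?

Compute the nim-sum pairwise:
9 ⊕ 9 = 0
The nim-sum is 0, so this is a P-position: the player to move is in a losing position under optimal play; Amy is about to move from it and so loses — Brad wins.

Brad wins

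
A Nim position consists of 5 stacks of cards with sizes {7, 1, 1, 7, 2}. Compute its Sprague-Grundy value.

2

Write each in binary and XOR column by column:
  111  (7)
  001  (1)
  001  (1)
  111  (7)
  010  (2)
  ---
  010  (2)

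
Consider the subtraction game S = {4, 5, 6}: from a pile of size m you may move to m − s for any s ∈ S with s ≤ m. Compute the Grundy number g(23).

0

Build the Grundy sequence with g(k) = mex{g(k−s) : s ∈ {4, 5, 6}, s ≤ k}:
k:     0  1  2  3  4  5  6  7  8  9 10 11 12 13 14 15 16 17 18 19 20 21 22 23
g(k):  0  0  0  0  1  1  1  1  2  2  0  0  0  0  1  1  1  1  2  2  0  0  0  0
So g(23) = 0.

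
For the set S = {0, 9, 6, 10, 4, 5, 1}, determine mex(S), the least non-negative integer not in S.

2

The values 0, 1 are all present; 2 is the first non-negative integer missing from the set.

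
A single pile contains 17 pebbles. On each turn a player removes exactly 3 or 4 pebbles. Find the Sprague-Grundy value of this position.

Build the Grundy sequence with g(k) = mex{g(k−s) : s ∈ {3, 4}, s ≤ k}:
k:     0  1  2  3  4  5  6  7  8  9 10 11 12 13 14 15 16 17
g(k):  0  0  0  1  1  1  2  0  0  0  1  1  1  2  0  0  0  1
So g(17) = 1.

1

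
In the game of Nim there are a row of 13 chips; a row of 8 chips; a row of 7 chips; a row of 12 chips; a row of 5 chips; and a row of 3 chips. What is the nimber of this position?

8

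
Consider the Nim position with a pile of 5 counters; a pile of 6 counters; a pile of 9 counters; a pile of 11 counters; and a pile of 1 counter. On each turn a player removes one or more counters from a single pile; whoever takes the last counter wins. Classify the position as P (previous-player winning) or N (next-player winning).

Write each in binary and XOR column by column:
  0101  (5)
  0110  (6)
  1001  (9)
  1011  (11)
  0001  (1)
  ----
  0000  (0)
The nim-sum is 0, so this is a P-position: the player to move is in a losing position under optimal play.

P-position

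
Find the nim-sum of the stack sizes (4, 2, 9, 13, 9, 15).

Compute the nim-sum pairwise:
4 ^ 2 = 6
6 ^ 9 = 15
15 ^ 13 = 2
2 ^ 9 = 11
11 ^ 15 = 4

4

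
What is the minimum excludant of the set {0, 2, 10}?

1

0 is in the set but 1 is not, so the mex is 1.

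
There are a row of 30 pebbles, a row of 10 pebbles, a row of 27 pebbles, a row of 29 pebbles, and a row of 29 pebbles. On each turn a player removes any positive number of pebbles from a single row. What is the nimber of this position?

Nim-sum: 30 XOR 10 XOR 27 XOR 29 XOR 29 = 15.

15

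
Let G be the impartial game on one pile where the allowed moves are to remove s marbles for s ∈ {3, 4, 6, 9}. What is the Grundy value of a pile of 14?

Compute g(0), g(1), … for moves {3, 4, 6, 9}:
k:     0  1  2  3  4  5  6  7  8  9 10 11 12 13 14
g(k):  0  0  0  1  1  1  2  2  2  3  3  3  0  0  0
So g(14) = 0.

0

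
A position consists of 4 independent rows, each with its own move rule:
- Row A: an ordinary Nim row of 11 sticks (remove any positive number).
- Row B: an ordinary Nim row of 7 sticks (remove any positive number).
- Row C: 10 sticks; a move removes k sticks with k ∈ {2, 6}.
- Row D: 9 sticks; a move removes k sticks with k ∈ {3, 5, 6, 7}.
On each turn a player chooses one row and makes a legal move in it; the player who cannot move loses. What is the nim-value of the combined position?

14

Row A is a plain Nim row of size 11, so its Grundy value is 11.
Row B is a plain Nim row of size 7, so its Grundy value is 7.
For row C, compute g(0), g(1), … with moves {2, 6}:
k:     0  1  2  3  4  5  6  7  8  9 10
g(k):  0  0  1  1  0  0  1  1  0  0  1
So g(10) = 1.
Grundy values for row D (subtraction set {3, 5, 6, 7}):
k:     0  1  2  3  4  5  6  7  8  9
g(k):  0  0  0  1  1  1  2  2  2  3
So g(9) = 3.
By the Sprague-Grundy theorem, the Grundy value of a sum of independent games is the XOR of the component values.
Combined value = 11 XOR 7 XOR 1 XOR 3 = 14.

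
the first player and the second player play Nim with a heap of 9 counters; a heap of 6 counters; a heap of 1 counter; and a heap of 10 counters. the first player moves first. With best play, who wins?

Compute the nim-sum pairwise:
9 XOR 6 = 15
15 XOR 1 = 14
14 XOR 10 = 4
The nim-sum is 4 ≠ 0, so this is an N-position: the player to move can win; the first player has a winning move.

the first player wins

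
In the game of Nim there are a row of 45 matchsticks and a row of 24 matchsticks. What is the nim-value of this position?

Nim-sum: 45 ^ 24 = 53.

53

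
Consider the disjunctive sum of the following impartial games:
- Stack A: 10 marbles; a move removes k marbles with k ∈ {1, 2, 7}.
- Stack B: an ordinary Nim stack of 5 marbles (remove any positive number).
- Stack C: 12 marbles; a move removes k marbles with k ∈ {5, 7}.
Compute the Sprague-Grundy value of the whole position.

4

Grundy values for stack A (subtraction set {1, 2, 7}):
g(0) = mex{} = 0
g(1) = mex{0} = 1
g(2) = mex{0,1} = 2
g(3) = mex{1,2} = 0
g(4) = mex{0,2} = 1
g(5) = mex{0,1} = 2
g(6) = mex{1,2} = 0
g(7) = mex{0,2} = 1
g(8) = mex{0,1} = 2
g(9) = mex{1,2} = 0
g(10) = mex{0,2} = 1
So g(10) = 1.
Stack B is a plain Nim stack of size 5, so its Grundy value is 5.
Build the Grundy sequence for stack C with g(k) = mex{g(k−s) : s ∈ {5, 7}, s ≤ k}:
k:     0  1  2  3  4  5  6  7  8  9 10 11 12
g(k):  0  0  0  0  0  1  1  1  1  1  2  2  0
So g(12) = 0.
The value of a disjunctive sum is the nim-sum of the parts.
Combined value = 1 ⊕ 5 ⊕ 0 = 4.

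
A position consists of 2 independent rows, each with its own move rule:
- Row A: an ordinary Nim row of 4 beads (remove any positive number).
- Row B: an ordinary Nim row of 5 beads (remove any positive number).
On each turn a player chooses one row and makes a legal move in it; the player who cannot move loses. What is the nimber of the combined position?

Row A is a plain Nim row of size 4, so its Grundy value is 4.
Row B is a plain Nim row of size 5, so its Grundy value is 5.
The value of a disjunctive sum is the nim-sum of the parts.
Combined value = 4 XOR 5 = 1.

1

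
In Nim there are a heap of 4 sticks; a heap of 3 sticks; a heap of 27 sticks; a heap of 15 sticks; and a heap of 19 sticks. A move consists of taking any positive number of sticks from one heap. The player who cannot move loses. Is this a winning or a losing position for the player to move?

Compute the nim-sum pairwise:
4 XOR 3 = 7
7 XOR 27 = 28
28 XOR 15 = 19
19 XOR 19 = 0
The nim-sum is 0, so this is a P-position: the player to move is in a losing position under optimal play.

Losing position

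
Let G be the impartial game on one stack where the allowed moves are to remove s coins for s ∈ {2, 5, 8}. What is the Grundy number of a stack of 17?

Compute g(0), g(1), … for moves {2, 5, 8}:
k:     0  1  2  3  4  5  6  7  8  9 10 11 12 13 14 15 16 17
g(k):  0  0  1  1  0  2  1  0  2  1  0  0  1  1  0  2  1  0
So g(17) = 0.

0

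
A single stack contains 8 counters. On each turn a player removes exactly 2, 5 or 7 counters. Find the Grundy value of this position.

Build the Grundy sequence with g(k) = mex{g(k−s) : s ∈ {2, 5, 7}, s ≤ k}:
k:     0  1  2  3  4  5  6  7  8
g(k):  0  0  1  1  0  2  1  3  2
So g(8) = 2.

2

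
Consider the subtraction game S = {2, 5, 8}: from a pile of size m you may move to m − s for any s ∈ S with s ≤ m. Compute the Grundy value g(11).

0

Grundy values for subtraction set {2, 5, 8}:
g(0) = mex{} = 0
g(1) = mex{} = 0
g(2) = mex{0} = 1
g(3) = mex{0} = 1
g(4) = mex{1} = 0
g(5) = mex{0,1} = 2
g(6) = mex{0} = 1
g(7) = mex{1,2} = 0
g(8) = mex{0,1} = 2
g(9) = mex{0} = 1
g(10) = mex{1,2} = 0
g(11) = mex{1} = 0
So g(11) = 0.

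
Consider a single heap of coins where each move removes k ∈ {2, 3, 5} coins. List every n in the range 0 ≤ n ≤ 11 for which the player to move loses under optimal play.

0, 1, 7, 8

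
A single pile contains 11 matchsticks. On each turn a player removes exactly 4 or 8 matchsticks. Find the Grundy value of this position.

2

Build the Grundy sequence with g(k) = mex{g(k−s) : s ∈ {4, 8}, s ≤ k}:
g(0) = mex{} = 0
g(1) = mex{} = 0
g(2) = mex{} = 0
g(3) = mex{} = 0
g(4) = mex{0} = 1
g(5) = mex{0} = 1
g(6) = mex{0} = 1
g(7) = mex{0} = 1
g(8) = mex{0,1} = 2
g(9) = mex{0,1} = 2
g(10) = mex{0,1} = 2
g(11) = mex{0,1} = 2
So g(11) = 2.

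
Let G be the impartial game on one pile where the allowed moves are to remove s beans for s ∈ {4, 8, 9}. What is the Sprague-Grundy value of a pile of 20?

1

Compute g(0), g(1), … for moves {4, 8, 9}:
k:     0  1  2  3  4  5  6  7  8  9 10 11 12 13 14 15 16 17 18 19 20
g(k):  0  0  0  0  1  1  1  1  2  2  2  2  3  0  0  0  0  1  1  1  1
So g(20) = 1.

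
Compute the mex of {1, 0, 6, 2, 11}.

3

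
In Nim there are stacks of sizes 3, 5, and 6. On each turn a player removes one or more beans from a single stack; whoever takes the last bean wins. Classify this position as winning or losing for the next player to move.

Losing position

In binary:
  011  (3)
  101  (5)
  110  (6)
  ---
  000  (0)
The nim-sum is 0, so this is a P-position: the player to move is in a losing position under optimal play.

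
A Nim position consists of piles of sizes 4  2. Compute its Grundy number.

Nim-sum: 4 XOR 2 = 6.

6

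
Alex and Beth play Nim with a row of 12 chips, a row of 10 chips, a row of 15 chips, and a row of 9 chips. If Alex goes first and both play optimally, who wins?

Beth wins

Bitwise XOR of the heap sizes:
  1100  (12)
  1010  (10)
  1111  (15)
  1001  (9)
  ----
  0000  (0)
The nim-sum is 0, so this is a P-position: the player to move is in a losing position under optimal play; Alex is about to move from it and so loses — Beth wins.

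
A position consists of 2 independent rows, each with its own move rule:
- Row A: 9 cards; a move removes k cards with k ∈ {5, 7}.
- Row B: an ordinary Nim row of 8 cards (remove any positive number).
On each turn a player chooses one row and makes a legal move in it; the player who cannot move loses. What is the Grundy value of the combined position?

9

Build the Grundy sequence for row A with g(k) = mex{g(k−s) : s ∈ {5, 7}, s ≤ k}:
k:     0  1  2  3  4  5  6  7  8  9
g(k):  0  0  0  0  0  1  1  1  1  1
So g(9) = 1.
Row B is a plain Nim row of size 8, so its Grundy value is 8.
By the Sprague-Grundy theorem, the Grundy value of a sum of independent games is the XOR of the component values.
Combined value = 1 XOR 8 = 9.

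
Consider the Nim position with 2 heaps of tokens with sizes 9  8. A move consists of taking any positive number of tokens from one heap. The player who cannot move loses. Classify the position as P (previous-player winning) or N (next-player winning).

Nim-sum: 9 ⊕ 8 = 1.
The nim-sum is 1 ≠ 0, so this is an N-position: the player to move can win.

N-position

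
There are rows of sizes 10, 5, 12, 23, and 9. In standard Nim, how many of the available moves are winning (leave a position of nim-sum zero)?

1

Nim-sum: 10 XOR 5 XOR 12 XOR 23 XOR 9 = 29.
The overall nim-sum is X = 29. A row of size p has a winning move iff p XOR X < p (reduce it to p XOR X).
  10: 10 XOR 29 = 23 ≥ 10 — no move.
  5: 5 XOR 29 = 24 ≥ 5 — no move.
  12: 12 XOR 29 = 17 ≥ 12 — no move.
  23: 23 XOR 29 = 10 < 23 — winning move (to 10).
  9: 9 XOR 29 = 20 ≥ 9 — no move.
That gives 1 winning move.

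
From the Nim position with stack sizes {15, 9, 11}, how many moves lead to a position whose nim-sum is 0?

Compute the nim-sum pairwise:
15 ⊕ 9 = 6
6 ⊕ 11 = 13
The overall nim-sum is X = 13. A stack of size p has a winning move iff p XOR X < p (reduce it to p XOR X).
  15: 15 XOR 13 = 2 < 15 — winning move (to 2).
  9: 9 XOR 13 = 4 < 9 — winning move (to 4).
  11: 11 XOR 13 = 6 < 11 — winning move (to 6).
That gives 3 winning moves.

3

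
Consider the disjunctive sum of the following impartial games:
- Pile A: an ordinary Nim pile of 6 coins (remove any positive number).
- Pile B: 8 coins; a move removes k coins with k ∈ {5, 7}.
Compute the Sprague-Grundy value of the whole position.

7

Pile A is a plain Nim pile of size 6, so its Grundy value is 6.
Build the Grundy sequence for pile B with g(k) = mex{g(k−s) : s ∈ {5, 7}, s ≤ k}:
k:     0  1  2  3  4  5  6  7  8
g(k):  0  0  0  0  0  1  1  1  1
So g(8) = 1.
By the Sprague-Grundy theorem, the Grundy value of a sum of independent games is the XOR of the component values.
Combined value = 6 XOR 1 = 7.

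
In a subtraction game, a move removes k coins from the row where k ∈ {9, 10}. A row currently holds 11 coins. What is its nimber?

1

Compute g(0), g(1), … for moves {9, 10}:
g(0) = mex{} = 0
g(1) = mex{} = 0
g(2) = mex{} = 0
g(3) = mex{} = 0
g(4) = mex{} = 0
g(5) = mex{} = 0
g(6) = mex{} = 0
g(7) = mex{} = 0
g(8) = mex{} = 0
g(9) = mex{0} = 1
g(10) = mex{0} = 1
g(11) = mex{0} = 1
So g(11) = 1.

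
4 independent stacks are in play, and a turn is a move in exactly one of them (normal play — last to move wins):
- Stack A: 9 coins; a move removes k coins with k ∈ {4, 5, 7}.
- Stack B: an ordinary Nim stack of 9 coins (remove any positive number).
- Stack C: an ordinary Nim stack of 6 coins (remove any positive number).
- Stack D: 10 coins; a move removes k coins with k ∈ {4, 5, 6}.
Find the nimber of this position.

Build the Grundy sequence for stack A with g(k) = mex{g(k−s) : s ∈ {4, 5, 7}, s ≤ k}:
g(0) = mex{} = 0
g(1) = mex{} = 0
g(2) = mex{} = 0
g(3) = mex{} = 0
g(4) = mex{0} = 1
g(5) = mex{0} = 1
g(6) = mex{0} = 1
g(7) = mex{0} = 1
g(8) = mex{0,1} = 2
g(9) = mex{0,1} = 2
So g(9) = 2.
Stack B is a plain Nim stack of size 9, so its Grundy value is 9.
Stack C is a plain Nim stack of size 6, so its Grundy value is 6.
Grundy values for stack D (subtraction set {4, 5, 6}):
g(0) = mex{} = 0
g(1) = mex{} = 0
g(2) = mex{} = 0
g(3) = mex{} = 0
g(4) = mex{0} = 1
g(5) = mex{0} = 1
g(6) = mex{0} = 1
g(7) = mex{0} = 1
g(8) = mex{0,1} = 2
g(9) = mex{0,1} = 2
g(10) = mex{1} = 0
So g(10) = 0.
The value of a disjunctive sum is the nim-sum of the parts.
Combined value = 2 ⊕ 9 ⊕ 6 ⊕ 0 = 13.

13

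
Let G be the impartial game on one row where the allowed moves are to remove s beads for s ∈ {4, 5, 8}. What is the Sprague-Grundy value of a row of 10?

2

Grundy values for subtraction set {4, 5, 8}:
g(0) = mex{} = 0
g(1) = mex{} = 0
g(2) = mex{} = 0
g(3) = mex{} = 0
g(4) = mex{0} = 1
g(5) = mex{0} = 1
g(6) = mex{0} = 1
g(7) = mex{0} = 1
g(8) = mex{0,1} = 2
g(9) = mex{0,1} = 2
g(10) = mex{0,1} = 2
So g(10) = 2.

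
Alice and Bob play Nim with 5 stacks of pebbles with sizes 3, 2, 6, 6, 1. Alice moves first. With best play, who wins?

Nim-sum: 3 ^ 2 ^ 6 ^ 6 ^ 1 = 0.
The nim-sum is 0, so this is a P-position: the player to move is in a losing position under optimal play; Alice is about to move from it and so loses — Bob wins.

Bob wins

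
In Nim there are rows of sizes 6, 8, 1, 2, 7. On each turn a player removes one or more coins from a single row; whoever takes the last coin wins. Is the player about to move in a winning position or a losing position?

Nim-sum: 6 ⊕ 8 ⊕ 1 ⊕ 2 ⊕ 7 = 10.
The nim-sum is 10 ≠ 0, so this is an N-position: the player to move can win.

Winning position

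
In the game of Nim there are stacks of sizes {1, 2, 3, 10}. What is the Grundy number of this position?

Nim-sum: 1 ^ 2 ^ 3 ^ 10 = 10.

10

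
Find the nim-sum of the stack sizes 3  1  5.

Nim-sum: 3 ^ 1 ^ 5 = 7.

7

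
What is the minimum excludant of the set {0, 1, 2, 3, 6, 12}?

The values 0, 1, 2, 3 are all present; 4 is the first non-negative integer missing from the set.

4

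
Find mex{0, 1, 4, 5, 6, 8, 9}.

2

The values 0, 1 are all present; 2 is the first non-negative integer missing from the set.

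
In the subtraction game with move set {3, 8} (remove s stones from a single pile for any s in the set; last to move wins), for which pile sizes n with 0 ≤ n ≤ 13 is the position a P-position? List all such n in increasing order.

0, 1, 2, 6, 7, 11, 12, 13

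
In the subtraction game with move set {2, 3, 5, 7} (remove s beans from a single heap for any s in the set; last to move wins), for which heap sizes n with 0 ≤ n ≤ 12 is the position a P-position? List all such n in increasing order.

0, 1, 9, 10

Grundy values for subtraction set {2, 3, 5, 7}:
k:     0  1  2  3  4  5  6  7  8  9 10 11 12
g(k):  0  0  1  1  2  2  3  3  4  0  0  1  1
The P-positions (g = 0) in 0..12 are 0, 1, 9, 10.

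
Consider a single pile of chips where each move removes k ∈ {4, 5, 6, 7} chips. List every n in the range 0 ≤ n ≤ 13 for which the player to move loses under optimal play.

Compute g(0), g(1), … for moves {4, 5, 6, 7}:
g(0) = mex{} = 0
g(1) = mex{} = 0
g(2) = mex{} = 0
g(3) = mex{} = 0
g(4) = mex{0} = 1
g(5) = mex{0} = 1
g(6) = mex{0} = 1
g(7) = mex{0} = 1
g(8) = mex{0,1} = 2
g(9) = mex{0,1} = 2
g(10) = mex{0,1} = 2
g(11) = mex{1} = 0
g(12) = mex{1,2} = 0
g(13) = mex{1,2} = 0
The P-positions (g = 0) in 0..13 are 0, 1, 2, 3, 11, 12, 13.

0, 1, 2, 3, 11, 12, 13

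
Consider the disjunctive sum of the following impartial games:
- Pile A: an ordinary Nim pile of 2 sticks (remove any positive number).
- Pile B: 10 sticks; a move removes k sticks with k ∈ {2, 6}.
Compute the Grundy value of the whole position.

Pile A is a plain Nim pile of size 2, so its Grundy value is 2.
Grundy values for pile B (subtraction set {2, 6}):
k:     0  1  2  3  4  5  6  7  8  9 10
g(k):  0  0  1  1  0  0  1  1  0  0  1
So g(10) = 1.
By the Sprague-Grundy theorem, the Grundy value of a sum of independent games is the XOR of the component values.
Combined value = 2 XOR 1 = 3.

3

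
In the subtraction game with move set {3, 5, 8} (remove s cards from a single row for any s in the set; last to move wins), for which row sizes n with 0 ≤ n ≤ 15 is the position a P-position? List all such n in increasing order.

0, 1, 2, 11, 12, 13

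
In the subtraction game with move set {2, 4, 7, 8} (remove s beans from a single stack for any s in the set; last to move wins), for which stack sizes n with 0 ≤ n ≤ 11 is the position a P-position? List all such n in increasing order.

0, 1, 6, 11

Compute g(0), g(1), … for moves {2, 4, 7, 8}:
k:     0  1  2  3  4  5  6  7  8  9 10 11
g(k):  0  0  1  1  2  2  0  3  1  4  2  0
The P-positions (g = 0) in 0..11 are 0, 1, 6, 11.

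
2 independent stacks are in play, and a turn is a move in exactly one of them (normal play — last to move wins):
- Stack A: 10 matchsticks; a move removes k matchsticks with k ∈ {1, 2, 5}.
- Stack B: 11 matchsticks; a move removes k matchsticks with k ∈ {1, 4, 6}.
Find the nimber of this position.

For stack A, compute g(0), g(1), … with moves {1, 2, 5}:
k:     0  1  2  3  4  5  6  7  8  9 10
g(k):  0  1  2  0  1  2  0  1  2  0  1
So g(10) = 1.
Build the Grundy sequence for stack B with g(k) = mex{g(k−s) : s ∈ {1, 4, 6}, s ≤ k}:
k:     0  1  2  3  4  5  6  7  8  9 10 11
g(k):  0  1  0  1  2  0  1  0  1  2  0  1
So g(11) = 1.
The value of a disjunctive sum is the nim-sum of the parts.
Combined value = 1 XOR 1 = 0.

0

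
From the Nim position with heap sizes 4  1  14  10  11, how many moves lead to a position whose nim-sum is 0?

3

Nim-sum: 4 ⊕ 1 ⊕ 14 ⊕ 10 ⊕ 11 = 10.
The overall nim-sum is X = 10. A heap of size p has a winning move iff p XOR X < p (reduce it to p XOR X).
  4: 4 XOR 10 = 14 ≥ 4 — no move.
  1: 1 XOR 10 = 11 ≥ 1 — no move.
  14: 14 XOR 10 = 4 < 14 — winning move (to 4).
  10: 10 XOR 10 = 0 < 10 — winning move (to 0).
  11: 11 XOR 10 = 1 < 11 — winning move (to 1).
That gives 3 winning moves.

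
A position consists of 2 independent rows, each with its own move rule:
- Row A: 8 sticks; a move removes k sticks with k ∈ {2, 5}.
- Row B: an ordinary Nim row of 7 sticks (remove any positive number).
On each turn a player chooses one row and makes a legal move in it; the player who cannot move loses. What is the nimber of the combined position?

Grundy values for row A (subtraction set {2, 5}):
k:     0  1  2  3  4  5  6  7  8
g(k):  0  0  1  1  0  2  1  0  0
So g(8) = 0.
Row B is a plain Nim row of size 7, so its Grundy value is 7.
The value of a disjunctive sum is the nim-sum of the parts.
Combined value = 0 ⊕ 7 = 7.

7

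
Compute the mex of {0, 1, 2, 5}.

3

The values 0, 1, 2 are all present; 3 is the first non-negative integer missing from the set.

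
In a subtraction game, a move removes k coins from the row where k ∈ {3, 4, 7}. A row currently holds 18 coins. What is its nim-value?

Build the Grundy sequence with g(k) = mex{g(k−s) : s ∈ {3, 4, 7}, s ≤ k}:
k:     0  1  2  3  4  5  6  7  8  9 10 11 12 13 14 15 16 17 18
g(k):  0  0  0  1  1  1  2  2  2  3  0  0  0  1  1  1  2  2  2
So g(18) = 2.

2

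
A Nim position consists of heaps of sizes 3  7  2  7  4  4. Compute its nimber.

1

Bitwise XOR of the heap sizes:
  011  (3)
  111  (7)
  010  (2)
  111  (7)
  100  (4)
  100  (4)
  ---
  001  (1)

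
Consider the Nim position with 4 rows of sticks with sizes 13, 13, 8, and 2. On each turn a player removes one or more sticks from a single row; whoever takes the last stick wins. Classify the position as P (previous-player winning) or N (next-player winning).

N-position

Write each in binary and XOR column by column:
  1101  (13)
  1101  (13)
  1000  (8)
  0010  (2)
  ----
  1010  (10)
The nim-sum is 10 ≠ 0, so this is an N-position: the player to move can win.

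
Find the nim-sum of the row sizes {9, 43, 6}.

36

Bitwise XOR of the heap sizes:
  001001  (9)
  101011  (43)
  000110  (6)
  ------
  100100  (36)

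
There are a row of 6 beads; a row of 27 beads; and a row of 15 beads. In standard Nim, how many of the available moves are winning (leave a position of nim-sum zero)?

1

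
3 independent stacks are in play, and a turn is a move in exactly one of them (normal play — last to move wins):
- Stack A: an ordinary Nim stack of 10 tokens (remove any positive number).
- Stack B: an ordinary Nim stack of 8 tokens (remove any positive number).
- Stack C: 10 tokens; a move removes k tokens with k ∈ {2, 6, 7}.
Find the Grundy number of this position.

Stack A is a plain Nim stack of size 10, so its Grundy value is 10.
Stack B is a plain Nim stack of size 8, so its Grundy value is 8.
For stack C, compute g(0), g(1), … with moves {2, 6, 7}:
g(0) = mex{} = 0
g(1) = mex{} = 0
g(2) = mex{0} = 1
g(3) = mex{0} = 1
g(4) = mex{1} = 0
g(5) = mex{1} = 0
g(6) = mex{0} = 1
g(7) = mex{0} = 1
g(8) = mex{0,1} = 2
g(9) = mex{1} = 0
g(10) = mex{0,1,2} = 3
So g(10) = 3.
By the Sprague-Grundy theorem, the Grundy value of a sum of independent games is the XOR of the component values.
Combined value = 10 ⊕ 8 ⊕ 3 = 1.

1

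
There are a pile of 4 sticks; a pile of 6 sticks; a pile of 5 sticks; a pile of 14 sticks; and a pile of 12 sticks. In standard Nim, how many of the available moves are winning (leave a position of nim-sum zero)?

5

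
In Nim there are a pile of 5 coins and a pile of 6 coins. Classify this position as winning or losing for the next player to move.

Winning position

Nim-sum: 5 XOR 6 = 3.
The nim-sum is 3 ≠ 0, so this is an N-position: the player to move can win.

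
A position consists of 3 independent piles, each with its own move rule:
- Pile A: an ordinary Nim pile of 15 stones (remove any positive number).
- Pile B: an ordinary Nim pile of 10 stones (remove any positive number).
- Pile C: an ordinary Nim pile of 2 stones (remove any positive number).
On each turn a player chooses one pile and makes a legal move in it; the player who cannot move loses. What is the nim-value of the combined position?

7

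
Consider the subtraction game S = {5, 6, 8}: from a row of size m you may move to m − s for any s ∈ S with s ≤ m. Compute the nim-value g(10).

Grundy values for subtraction set {5, 6, 8}:
k:     0  1  2  3  4  5  6  7  8  9 10
g(k):  0  0  0  0  0  1  1  1  1  1  2
So g(10) = 2.

2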